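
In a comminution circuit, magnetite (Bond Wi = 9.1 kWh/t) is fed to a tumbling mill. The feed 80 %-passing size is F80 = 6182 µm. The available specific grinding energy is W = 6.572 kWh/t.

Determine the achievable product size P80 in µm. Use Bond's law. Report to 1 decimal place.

W = 10 Wi (1/√P80 − 1/√F80)  [Bond]
P80^-0.5 = F80^-0.5 + W/(10 Wi)
  = 6.5720/(10·9.1) + 1/√6182 = 0.072220 + 0.012718 = 0.084938
P80 = (1/0.084938)² = 11.7733² = 138.61 µm

P80 = 138.6 µm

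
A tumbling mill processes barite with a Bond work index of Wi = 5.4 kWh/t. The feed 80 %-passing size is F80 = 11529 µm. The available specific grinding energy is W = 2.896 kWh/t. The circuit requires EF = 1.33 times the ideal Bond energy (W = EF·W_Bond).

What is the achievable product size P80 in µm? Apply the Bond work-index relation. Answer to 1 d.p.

P80 = 405.9 µm

W = 10·Wi·(P80^(-½) − F80^(-½))
W_Bond = W / EF = 2.896 / 1.33 = 2.1774 kWh/t
P80^(−½) = W_Bond/(10 Wi) + F80^(−½)
  = 2.1774/(10·5.4) + 1/√11529 = 0.040323 + 0.009313 = 0.049636
P80 = (1/0.049636)² = 20.1465² = 405.88 µm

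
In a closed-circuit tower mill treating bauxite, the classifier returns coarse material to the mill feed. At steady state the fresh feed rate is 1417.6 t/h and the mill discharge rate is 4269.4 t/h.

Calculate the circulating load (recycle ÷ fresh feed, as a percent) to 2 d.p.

CL = 201.17 %

Steady state: M = F + R.
R = M − F = 4269.4 − 1417.6 = 2851.8 t/h
CL = 100·R/F = 100·2851.8/1417.6 = 201.17 %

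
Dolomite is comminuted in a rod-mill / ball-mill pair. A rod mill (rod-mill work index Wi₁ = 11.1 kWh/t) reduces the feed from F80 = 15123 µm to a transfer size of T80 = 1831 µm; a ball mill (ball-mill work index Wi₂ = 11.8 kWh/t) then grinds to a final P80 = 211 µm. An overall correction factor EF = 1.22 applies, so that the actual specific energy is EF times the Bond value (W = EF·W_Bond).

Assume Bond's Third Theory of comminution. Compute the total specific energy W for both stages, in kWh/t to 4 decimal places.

Bond:  W = 10 Wi (1/√P − 1/√F)
Stage 1 (15123→1831 µm, Wi₁=11.1): W₁ = 10·11.1·(0.023370 − 0.008132) = 1.6914 kWh/t
Stage 2 (1831→211 µm, Wi₂=11.8): W₂ = 10·11.8·(0.068843 − 0.023370) = 5.3658 kWh/t
W = W₁ + W₂ = 1.6914 + 5.3658 = 7.0572 kWh/t
Corrected W = EF·W_Bond = 1.22·7.0572 = 8.6098 kWh/t

W = 8.6098 kWh/t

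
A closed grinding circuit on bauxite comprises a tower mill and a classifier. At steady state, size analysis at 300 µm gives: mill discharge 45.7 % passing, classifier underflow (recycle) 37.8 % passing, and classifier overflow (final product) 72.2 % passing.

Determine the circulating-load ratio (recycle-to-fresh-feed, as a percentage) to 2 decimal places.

CL = 335.44 %

Mass balance on the −300 µm fraction:
d + r·d = r·u + o → r(d−u) = o−d
r = (72.2 − 45.7)/(45.7 − 37.8) = 26.5/7.9 = 3.3544
CL = 100·r = 335.44 %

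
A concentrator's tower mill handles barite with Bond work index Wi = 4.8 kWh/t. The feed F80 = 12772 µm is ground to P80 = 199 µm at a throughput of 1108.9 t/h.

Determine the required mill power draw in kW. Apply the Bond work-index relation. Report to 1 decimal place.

P = 3302.2 kW

W = 10·Wi·[P80^(−½) − F80^(−½)]
W = 10·4.8·(1/√199 − 1/√12772) = 10·4.8·(0.062040) = 2.9779 kWh/t
Power = W × throughput = 2.9779 kWh/t × 1108.9 t/h = 3302.2 kW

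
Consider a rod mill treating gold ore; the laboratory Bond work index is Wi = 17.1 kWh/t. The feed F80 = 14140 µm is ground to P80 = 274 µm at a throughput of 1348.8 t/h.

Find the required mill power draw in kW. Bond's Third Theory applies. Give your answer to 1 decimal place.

Bond:  W = 10 Wi (1/√P − 1/√F)
W = 10·17.1·(1/√274 − 1/√14140) = 10·17.1·(0.052003) = 8.8924 kWh/t
Mill draw = 8.8924 × 1348.8 = 11994.1 kW

P = 11994.1 kW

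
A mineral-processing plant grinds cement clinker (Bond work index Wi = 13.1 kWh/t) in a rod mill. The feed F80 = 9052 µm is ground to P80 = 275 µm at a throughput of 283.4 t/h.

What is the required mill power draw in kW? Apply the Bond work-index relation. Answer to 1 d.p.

P = 1848.5 kW

W = 10 Wi (1/√P80 − 1/√F80)  [Bond]
W = 10·13.1·(1/√275 − 1/√9052) = 10·13.1·(0.049792) = 6.5227 kWh/t
Power = W × throughput = 6.5227 kWh/t × 283.4 t/h = 1848.5 kW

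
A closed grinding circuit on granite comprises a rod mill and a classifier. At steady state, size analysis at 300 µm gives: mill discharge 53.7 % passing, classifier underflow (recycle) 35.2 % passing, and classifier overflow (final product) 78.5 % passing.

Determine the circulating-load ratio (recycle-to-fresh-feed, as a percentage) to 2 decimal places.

Classifier node, passing 300 µm:
d + r·d = r·u + o → r(d−u) = o−d
r = (78.5 − 53.7)/(53.7 − 35.2) = 24.8/18.5 = 1.3405
CL = 100·r = 134.05 %

CL = 134.05 %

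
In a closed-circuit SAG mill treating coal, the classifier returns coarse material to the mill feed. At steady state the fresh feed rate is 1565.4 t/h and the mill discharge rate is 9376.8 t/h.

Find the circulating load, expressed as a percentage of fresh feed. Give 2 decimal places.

CL = 499.00 %

Discharge = new feed + return, hence
R = M − F = 9376.8 − 1565.4 = 7811.4 t/h
CL = 100·R/F = 100·7811.4/1565.4 = 499.00 %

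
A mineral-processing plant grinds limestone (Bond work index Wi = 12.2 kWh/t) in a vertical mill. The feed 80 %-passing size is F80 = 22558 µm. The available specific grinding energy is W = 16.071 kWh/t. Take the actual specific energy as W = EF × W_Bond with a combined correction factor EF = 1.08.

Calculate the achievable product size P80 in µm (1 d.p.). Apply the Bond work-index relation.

Bond: W = 10·Wi·(1/√P80 − 1/√F80)
W_Bond = W / EF = 16.071 / 1.08 = 14.8806 kWh/t
⇒ 1/√P80 = W_Bond/(10·Wi) + 1/√F80
  = 14.8806/(10·12.2) + 1/√22558 = 0.121972 + 0.006658 = 0.128630
P80 = (1/0.128630)² = 7.7742² = 60.44 µm

P80 = 60.4 µm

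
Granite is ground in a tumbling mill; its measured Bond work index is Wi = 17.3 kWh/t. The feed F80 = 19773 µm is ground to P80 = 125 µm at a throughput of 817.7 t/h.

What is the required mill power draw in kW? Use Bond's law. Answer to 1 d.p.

P = 11646.7 kW

W_Bond = 10·Wi·(1/√P₈₀ − 1/√F₈₀)
W = 10·17.3·(1/√125 − 1/√19773) = 10·17.3·(0.082331) = 14.2433 kWh/t
Power = W × throughput = 14.2433 kWh/t × 817.7 t/h = 11646.7 kW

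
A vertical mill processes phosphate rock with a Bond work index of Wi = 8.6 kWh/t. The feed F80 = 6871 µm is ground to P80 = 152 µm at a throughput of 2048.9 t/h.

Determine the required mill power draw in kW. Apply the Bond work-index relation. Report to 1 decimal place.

W = 10 Wi (P80^-0.5 − F80^-0.5)
W = 10·8.6·(1/√152 − 1/√6871) = 10·8.6·(0.069047) = 5.9380 kWh/t
Mill draw = 5.9380 × 2048.9 = 12166.4 kW

P = 12166.4 kW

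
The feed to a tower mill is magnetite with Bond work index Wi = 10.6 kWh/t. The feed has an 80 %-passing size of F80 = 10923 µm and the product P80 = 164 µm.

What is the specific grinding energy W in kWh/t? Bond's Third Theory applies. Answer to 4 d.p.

W_Bond = 10·Wi·(1/√P₈₀ − 1/√F₈₀)
1/√164 = 0.078087;  1/√10923 = 0.009568
W = 10·10.6·(0.078087 − 0.009568) = 7.2630 kWh/t

W = 7.2630 kWh/t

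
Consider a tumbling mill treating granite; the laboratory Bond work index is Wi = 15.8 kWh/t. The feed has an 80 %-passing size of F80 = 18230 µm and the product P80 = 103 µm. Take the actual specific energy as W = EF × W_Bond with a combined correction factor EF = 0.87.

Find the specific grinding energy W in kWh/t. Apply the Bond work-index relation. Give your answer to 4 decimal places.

W = 12.5263 kWh/t

W = 10 Wi (P80^-0.5 − F80^-0.5)
1/√103 = 0.098533;  1/√18230 = 0.007406
W = 10·15.8·(0.098533 − 0.007406) = 14.3980 kWh/t
With EF = 0.87: W = 14.3980·0.87 = 12.5263 kWh/t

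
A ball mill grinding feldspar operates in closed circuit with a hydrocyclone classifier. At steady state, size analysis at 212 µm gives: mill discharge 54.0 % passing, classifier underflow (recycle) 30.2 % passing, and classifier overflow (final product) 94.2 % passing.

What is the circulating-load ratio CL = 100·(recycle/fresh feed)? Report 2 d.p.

CL = 168.91 %

Let r = R/F. Size balance at 212 µm:
r = (o − d)/(d − u)
r = (94.2 − 54.0)/(54.0 − 30.2) = 40.2/23.8 = 1.6891
CL = 100·r = 168.91 %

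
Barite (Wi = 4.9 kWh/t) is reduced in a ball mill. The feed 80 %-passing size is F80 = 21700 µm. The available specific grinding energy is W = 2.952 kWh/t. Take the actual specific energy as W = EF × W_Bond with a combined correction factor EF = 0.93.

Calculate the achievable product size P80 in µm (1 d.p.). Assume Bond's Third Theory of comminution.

W = 10·Wi·(P80^(-½) − F80^(-½))
W_Bond = W / EF = 2.952 / 0.93 = 3.1742 kWh/t
P80^-0.5 = F80^-0.5 + W_Bond/(10 Wi)
  = 3.1742/(10·4.9) + 1/√21700 = 0.064779 + 0.006788 = 0.071568
P80 = (1/0.071568)² = 13.9727² = 195.24 µm

P80 = 195.2 µm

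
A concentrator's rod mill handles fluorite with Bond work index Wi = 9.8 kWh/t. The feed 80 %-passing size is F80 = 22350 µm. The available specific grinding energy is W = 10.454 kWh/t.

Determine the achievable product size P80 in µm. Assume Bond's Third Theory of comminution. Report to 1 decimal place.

P80 = 77.8 µm

W = 10·Wi·[P80^(−½) − F80^(−½)]
P80^(−½) = W/(10 Wi) + F80^(−½)
  = 10.4540/(10·9.8) + 1/√22350 = 0.106673 + 0.006689 = 0.113362
P80 = (1/0.113362)² = 8.8213² = 77.81 µm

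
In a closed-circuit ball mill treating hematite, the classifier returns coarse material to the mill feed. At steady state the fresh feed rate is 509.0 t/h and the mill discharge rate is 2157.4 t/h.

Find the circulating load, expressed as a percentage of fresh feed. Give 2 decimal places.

CL = 323.85 %

M = F + R at steady state, so:
R = M − F = 2157.4 − 509.0 = 1648.4 t/h
CL = 100·R/F = 100·1648.4/509.0 = 323.85 %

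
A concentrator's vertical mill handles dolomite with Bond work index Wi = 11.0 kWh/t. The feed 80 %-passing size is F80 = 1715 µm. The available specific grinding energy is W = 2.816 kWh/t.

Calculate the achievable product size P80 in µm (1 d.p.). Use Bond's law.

W = 10 Wi / √P80 − 10 Wi / √F80
P80^(−½) = W/(10 Wi) + F80^(−½)
  = 2.8160/(10·11.0) + 1/√1715 = 0.025600 + 0.024147 = 0.049747
P80 = (1/0.049747)² = 20.1016² = 404.07 µm

P80 = 404.1 µm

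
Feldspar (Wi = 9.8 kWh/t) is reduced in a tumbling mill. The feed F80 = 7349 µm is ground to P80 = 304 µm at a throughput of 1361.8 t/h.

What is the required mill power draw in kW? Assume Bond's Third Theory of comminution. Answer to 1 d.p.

P = 6097.5 kW

W = 10·Wi·[P80^(−½) − F80^(−½)]
W = 10·9.8·(1/√304 − 1/√7349) = 10·9.8·(0.045689) = 4.4775 kWh/t
Power = W × throughput = 4.4775 kWh/t × 1361.8 t/h = 6097.5 kW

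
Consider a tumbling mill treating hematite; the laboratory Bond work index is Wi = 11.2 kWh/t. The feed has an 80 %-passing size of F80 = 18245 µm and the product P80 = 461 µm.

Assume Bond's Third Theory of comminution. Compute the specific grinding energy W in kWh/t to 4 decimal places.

W = 4.3872 kWh/t

W = 10 Wi (P80^-0.5 − F80^-0.5)
1/√461 = 0.046575;  1/√18245 = 0.007403
W = 10·11.2·(0.046575 − 0.007403) = 4.3872 kWh/t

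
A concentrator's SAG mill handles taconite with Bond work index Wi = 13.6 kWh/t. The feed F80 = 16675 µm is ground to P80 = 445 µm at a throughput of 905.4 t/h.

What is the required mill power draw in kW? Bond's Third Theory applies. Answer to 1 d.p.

W = 10·Wi·[P80^(−½) − F80^(−½)]
W = 10·13.6·(1/√445 − 1/√16675) = 10·13.6·(0.039661) = 5.3938 kWh/t
P = W·T = 5.3938·905.4 = 4883.6 kW

P = 4883.6 kW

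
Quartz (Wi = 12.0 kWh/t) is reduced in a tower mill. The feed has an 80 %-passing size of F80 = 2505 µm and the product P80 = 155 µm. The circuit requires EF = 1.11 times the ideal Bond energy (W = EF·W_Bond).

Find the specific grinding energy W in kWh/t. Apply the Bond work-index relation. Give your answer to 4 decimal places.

W = 10 Wi / √P80 − 10 Wi / √F80
1/√155 = 0.080322;  1/√2505 = 0.019980
W = 10·12.0·(0.080322 − 0.019980) = 7.2410 kWh/t
With EF = 1.11: W = 7.2410·1.11 = 8.0375 kWh/t

W = 8.0375 kWh/t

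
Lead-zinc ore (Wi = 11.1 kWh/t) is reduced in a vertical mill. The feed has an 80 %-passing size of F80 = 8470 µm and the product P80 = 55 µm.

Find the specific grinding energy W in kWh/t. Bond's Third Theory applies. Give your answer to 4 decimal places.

Bond:  W = 10 Wi (1/√P − 1/√F)
1/√55 = 0.134840;  1/√8470 = 0.010866
W = 10·11.1·(0.134840 − 0.010866) = 13.7611 kWh/t

W = 13.7611 kWh/t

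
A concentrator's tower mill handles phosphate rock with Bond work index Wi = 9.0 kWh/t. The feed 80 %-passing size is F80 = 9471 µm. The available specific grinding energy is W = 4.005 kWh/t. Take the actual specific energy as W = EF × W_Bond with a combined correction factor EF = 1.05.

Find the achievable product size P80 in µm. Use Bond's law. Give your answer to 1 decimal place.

P80 = 360.7 µm

W = 10 Wi (P80^-0.5 − F80^-0.5)
W_Bond = W / EF = 4.005 / 1.05 = 3.8143 kWh/t
P80^-0.5 = F80^-0.5 + W_Bond/(10 Wi)
  = 3.8143/(10·9.0) + 1/√9471 = 0.042381 + 0.010275 = 0.052656
P80 = (1/0.052656)² = 18.9910² = 360.66 µm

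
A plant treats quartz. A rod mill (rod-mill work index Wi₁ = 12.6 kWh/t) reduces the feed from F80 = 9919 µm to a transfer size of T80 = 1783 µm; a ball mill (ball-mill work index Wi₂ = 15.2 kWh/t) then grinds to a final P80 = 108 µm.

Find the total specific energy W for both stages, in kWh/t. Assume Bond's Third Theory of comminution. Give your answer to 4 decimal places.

Bond:  W = 10 Wi (1/√P − 1/√F)
Stage 1 (9919→1783 µm, Wi₁=12.6): W₁ = 10·12.6·(0.023682 − 0.010041) = 1.7188 kWh/t
Stage 2 (1783→108 µm, Wi₂=15.2): W₂ = 10·15.2·(0.096225 − 0.023682) = 11.0265 kWh/t
W = W₁ + W₂ = 1.7188 + 11.0265 = 12.7453 kWh/t

W = 12.7453 kWh/t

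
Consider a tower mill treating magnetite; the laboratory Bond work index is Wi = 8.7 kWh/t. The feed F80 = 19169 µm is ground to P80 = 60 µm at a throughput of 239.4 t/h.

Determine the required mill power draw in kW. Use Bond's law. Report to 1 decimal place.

Bond: W = 10·Wi·(1/√P80 − 1/√F80)
W = 10·8.7·(1/√60 − 1/√19169) = 10·8.7·(0.121877) = 10.6033 kWh/t
Mill draw = 10.6033 × 239.4 = 2538.4 kW

P = 2538.4 kW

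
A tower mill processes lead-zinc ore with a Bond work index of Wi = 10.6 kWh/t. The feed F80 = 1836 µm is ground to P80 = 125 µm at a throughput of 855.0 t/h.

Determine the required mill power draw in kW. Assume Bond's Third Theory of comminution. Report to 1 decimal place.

W_Bond = 10·Wi·(1/√P₈₀ − 1/√F₈₀)
W = 10·10.6·(1/√125 − 1/√1836) = 10·10.6·(0.066105) = 7.0071 kWh/t
Power = W × throughput = 7.0071 kWh/t × 855.0 t/h = 5991.1 kW

P = 5991.1 kW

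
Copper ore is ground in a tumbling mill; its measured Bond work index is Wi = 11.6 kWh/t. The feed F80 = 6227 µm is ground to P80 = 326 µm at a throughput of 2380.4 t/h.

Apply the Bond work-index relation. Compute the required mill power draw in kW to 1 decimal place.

P = 11794.0 kW

W = 10 Wi (1/√P80 − 1/√F80)  [Bond]
W = 10·11.6·(1/√326 − 1/√6227) = 10·11.6·(0.042712) = 4.9546 kWh/t
P_mill = W·ṁ = 4.9546·2380.4 = 11794.0 kW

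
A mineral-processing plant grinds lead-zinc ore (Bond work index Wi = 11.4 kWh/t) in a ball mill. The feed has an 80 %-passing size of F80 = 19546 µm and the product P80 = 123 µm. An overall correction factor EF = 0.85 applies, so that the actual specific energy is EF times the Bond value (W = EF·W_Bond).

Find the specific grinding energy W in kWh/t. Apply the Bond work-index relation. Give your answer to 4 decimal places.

W = 8.0441 kWh/t

W = 10 Wi / √P80 − 10 Wi / √F80
1/√123 = 0.090167;  1/√19546 = 0.007153
W = 10·11.4·(0.090167 − 0.007153) = 9.4636 kWh/t
Apply correction: 9.4636 × 0.85 = 8.0441 kWh/t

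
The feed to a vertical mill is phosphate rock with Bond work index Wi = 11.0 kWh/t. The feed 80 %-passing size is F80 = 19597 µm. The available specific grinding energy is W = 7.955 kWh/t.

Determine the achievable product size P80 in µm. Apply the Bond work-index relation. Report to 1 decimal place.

P80 = 158.4 µm

W = 10 Wi (1/√P80 − 1/√F80)  [Bond]
⇒ 1/√P80 = W/(10·Wi) + 1/√F80
  = 7.9550/(10·11.0) + 1/√19597 = 0.072318 + 0.007143 = 0.079462
P80 = (1/0.079462)² = 12.5847² = 158.37 µm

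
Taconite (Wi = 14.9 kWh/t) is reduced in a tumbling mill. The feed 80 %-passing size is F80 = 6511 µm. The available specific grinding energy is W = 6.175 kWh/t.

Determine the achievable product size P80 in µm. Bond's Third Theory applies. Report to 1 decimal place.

P80 = 345.0 µm

W = 10 Wi (1/√P80 − 1/√F80)  [Bond]
P80^(−½) = W/(10 Wi) + F80^(−½)
  = 6.1750/(10·14.9) + 1/√6511 = 0.041443 + 0.012393 = 0.053836
P80 = (1/0.053836)² = 18.5750² = 345.03 µm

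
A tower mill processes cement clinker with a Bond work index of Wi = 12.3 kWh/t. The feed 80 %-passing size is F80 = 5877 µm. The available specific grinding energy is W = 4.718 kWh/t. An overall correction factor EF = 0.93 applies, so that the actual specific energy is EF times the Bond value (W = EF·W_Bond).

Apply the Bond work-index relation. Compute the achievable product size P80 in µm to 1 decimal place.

W_Bond = 10·Wi·(1/√P₈₀ − 1/√F₈₀)
W_Bond = W / EF = 4.718 / 0.93 = 5.0731 kWh/t
1/√P80 = 1/√F80 + W_Bond/(10·Wi)
  = 5.0731/(10·12.3) + 1/√5877 = 0.041245 + 0.013044 = 0.054289
P80 = (1/0.054289)² = 18.4199² = 339.29 µm

P80 = 339.3 µm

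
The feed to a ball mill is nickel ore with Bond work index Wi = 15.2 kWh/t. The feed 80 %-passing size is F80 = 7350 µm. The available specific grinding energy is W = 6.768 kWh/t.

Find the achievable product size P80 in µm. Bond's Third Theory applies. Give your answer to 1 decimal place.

P80 = 316.7 µm

W = 10 Wi (1/√P80 − 1/√F80)  [Bond]
⇒ 1/√P80 = W/(10·Wi) + 1/√F80
  = 6.7680/(10·15.2) + 1/√7350 = 0.044526 + 0.011664 = 0.056191
P80 = (1/0.056191)² = 17.7966² = 316.72 µm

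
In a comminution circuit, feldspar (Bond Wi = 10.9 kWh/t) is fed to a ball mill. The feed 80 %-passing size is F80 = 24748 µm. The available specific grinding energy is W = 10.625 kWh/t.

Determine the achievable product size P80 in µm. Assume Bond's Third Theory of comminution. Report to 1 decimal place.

Bond:  W = 10 Wi (1/√P − 1/√F)
⇒ 1/√P80 = W/(10·Wi) + 1/√F80
  = 10.6250/(10·10.9) + 1/√24748 = 0.097477 + 0.006357 = 0.103834
P80 = (1/0.103834)² = 9.6308² = 92.75 µm

P80 = 92.8 µm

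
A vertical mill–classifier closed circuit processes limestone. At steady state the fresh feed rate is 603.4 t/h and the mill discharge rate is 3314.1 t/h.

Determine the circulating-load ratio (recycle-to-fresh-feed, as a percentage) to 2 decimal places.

CL = 449.24 %

M = F + R at steady state, so:
R = M − F = 3314.1 − 603.4 = 2710.7 t/h
CL = 100·R/F = 100·2710.7/603.4 = 449.24 %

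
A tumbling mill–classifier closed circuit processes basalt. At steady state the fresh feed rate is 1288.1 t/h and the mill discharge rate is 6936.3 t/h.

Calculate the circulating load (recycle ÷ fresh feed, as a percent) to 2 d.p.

Steady state: M = F + R.
R = M − F = 6936.3 − 1288.1 = 5648.2 t/h
CL = 100·R/F = 100·5648.2/1288.1 = 438.49 %

CL = 438.49 %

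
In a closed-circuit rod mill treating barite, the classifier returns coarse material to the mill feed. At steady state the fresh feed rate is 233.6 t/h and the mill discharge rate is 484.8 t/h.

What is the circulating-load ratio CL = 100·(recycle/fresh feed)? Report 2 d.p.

CL = 107.53 %

M = F + R at steady state, so:
R = M − F = 484.8 − 233.6 = 251.2 t/h
CL = 100·R/F = 100·251.2/233.6 = 107.53 %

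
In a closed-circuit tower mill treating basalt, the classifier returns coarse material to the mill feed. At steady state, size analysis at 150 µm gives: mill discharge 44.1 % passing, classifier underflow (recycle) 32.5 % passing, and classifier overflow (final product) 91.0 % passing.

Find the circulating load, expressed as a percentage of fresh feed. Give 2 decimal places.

Classifier node, passing 150 µm:
Fd + Rd = Ru + Fo ⇒ R/F = (o−d)/(d−u)
r = (91.0 − 44.1)/(44.1 − 32.5) = 46.9/11.6 = 4.0431
CL = 100·r = 404.31 %

CL = 404.31 %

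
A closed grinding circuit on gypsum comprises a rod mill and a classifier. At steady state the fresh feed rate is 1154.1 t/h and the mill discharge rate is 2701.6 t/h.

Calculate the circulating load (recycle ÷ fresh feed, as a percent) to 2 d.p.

Discharge = new feed + return, hence
R = M − F = 2701.6 − 1154.1 = 1547.5 t/h
CL = 100·R/F = 100·1547.5/1154.1 = 134.09 %

CL = 134.09 %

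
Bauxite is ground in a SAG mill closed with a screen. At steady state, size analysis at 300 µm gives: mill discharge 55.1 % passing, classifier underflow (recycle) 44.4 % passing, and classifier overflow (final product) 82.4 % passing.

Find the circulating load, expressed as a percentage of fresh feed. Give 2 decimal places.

Classifier node, passing 300 µm:
r = (o − d)/(d − u)
r = (82.4 − 55.1)/(55.1 − 44.4) = 27.3/10.7 = 2.5514
CL = 100·r = 255.14 %

CL = 255.14 %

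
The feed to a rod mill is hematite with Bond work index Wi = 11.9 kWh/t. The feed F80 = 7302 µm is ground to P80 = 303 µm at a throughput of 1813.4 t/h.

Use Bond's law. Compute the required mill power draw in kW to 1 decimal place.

P = 9871.7 kW

Bond:  W = 10 Wi (1/√P − 1/√F)
W = 10·11.9·(1/√303 − 1/√7302) = 10·11.9·(0.045746) = 5.4438 kWh/t
P_mill = W·ṁ = 5.4438·1813.4 = 9871.7 kW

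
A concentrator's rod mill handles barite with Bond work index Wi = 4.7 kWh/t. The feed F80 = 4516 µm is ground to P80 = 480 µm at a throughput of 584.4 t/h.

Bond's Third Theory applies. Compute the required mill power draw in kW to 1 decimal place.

P = 845.0 kW

Bond:  W = 10 Wi (1/√P − 1/√F)
W = 10·4.7·(1/√480 − 1/√4516) = 10·4.7·(0.030763) = 1.4459 kWh/t
P = W·T = 1.4459·584.4 = 845.0 kW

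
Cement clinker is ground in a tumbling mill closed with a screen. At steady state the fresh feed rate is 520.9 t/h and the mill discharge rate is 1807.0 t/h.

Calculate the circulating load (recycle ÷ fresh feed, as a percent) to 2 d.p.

CL = 246.90 %

Mill node: discharge = fresh + recycle.
R = M − F = 1807.0 − 520.9 = 1286.1 t/h
CL = 100·R/F = 100·1286.1/520.9 = 246.90 %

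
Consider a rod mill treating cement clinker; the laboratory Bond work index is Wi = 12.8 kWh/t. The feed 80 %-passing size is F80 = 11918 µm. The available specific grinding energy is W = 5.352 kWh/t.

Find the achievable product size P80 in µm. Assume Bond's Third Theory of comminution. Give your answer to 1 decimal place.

W = 10 Wi / √P80 − 10 Wi / √F80
P80^(−½) = W/(10 Wi) + F80^(−½)
  = 5.3520/(10·12.8) + 1/√11918 = 0.041813 + 0.009160 = 0.050973
P80 = (1/0.050973)² = 19.6184² = 384.88 µm

P80 = 384.9 µm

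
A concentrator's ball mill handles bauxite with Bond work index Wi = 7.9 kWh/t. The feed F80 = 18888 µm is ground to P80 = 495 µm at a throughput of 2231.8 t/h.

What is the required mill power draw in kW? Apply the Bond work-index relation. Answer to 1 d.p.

Bond:  W = 10 Wi (1/√P − 1/√F)
W = 10·7.9·(1/√495 − 1/√18888) = 10·7.9·(0.037670) = 2.9760 kWh/t
Mill draw = 2.9760 × 2231.8 = 6641.8 kW

P = 6641.8 kW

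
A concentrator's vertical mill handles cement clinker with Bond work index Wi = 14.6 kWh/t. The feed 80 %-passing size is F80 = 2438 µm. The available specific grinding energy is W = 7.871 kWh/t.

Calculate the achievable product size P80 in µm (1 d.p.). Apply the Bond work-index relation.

W_Bond = 10·Wi·(1/√P₈₀ − 1/√F₈₀)
1/√P80 = 1/√F80 + W/(10·Wi)
  = 7.8710/(10·14.6) + 1/√2438 = 0.053911 + 0.020253 = 0.074164
P80 = (1/0.074164)² = 13.4837² = 181.81 µm

P80 = 181.8 µm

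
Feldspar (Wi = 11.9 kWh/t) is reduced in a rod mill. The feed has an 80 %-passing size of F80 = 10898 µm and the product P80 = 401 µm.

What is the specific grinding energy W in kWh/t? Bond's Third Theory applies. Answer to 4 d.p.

W = 4.8027 kWh/t

Bond:  W = 10 Wi (1/√P − 1/√F)
1/√401 = 0.049938;  1/√10898 = 0.009579
W = 10·11.9·(0.049938 − 0.009579) = 4.8027 kWh/t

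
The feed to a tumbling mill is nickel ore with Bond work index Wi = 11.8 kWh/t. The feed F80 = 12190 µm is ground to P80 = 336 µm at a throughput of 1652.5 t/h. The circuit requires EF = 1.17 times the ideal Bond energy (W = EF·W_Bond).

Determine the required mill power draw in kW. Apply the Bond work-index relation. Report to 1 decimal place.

W = 10·Wi·[P80^(−½) − F80^(−½)]
W = 10·11.8·(1/√336 − 1/√12190) = 10·11.8·(0.045497) = 5.3687 kWh/t
Apply correction: 5.3687 × 1.17 = 6.2813 kWh/t
Mill draw = 6.2813 × 1652.5 = 10379.9 kW

P = 10379.9 kW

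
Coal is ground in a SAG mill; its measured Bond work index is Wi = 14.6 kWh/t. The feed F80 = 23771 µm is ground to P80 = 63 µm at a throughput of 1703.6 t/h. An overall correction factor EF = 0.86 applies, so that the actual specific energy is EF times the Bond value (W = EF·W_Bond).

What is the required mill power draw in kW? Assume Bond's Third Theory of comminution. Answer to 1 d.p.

W = 10·Wi·[P80^(−½) − F80^(−½)]
W = 10·14.6·(1/√63 − 1/√23771) = 10·14.6·(0.119502) = 17.4473 kWh/t
Apply correction: 17.4473 × 0.86 = 15.0047 kWh/t
P = W·T = 15.0047·1703.6 = 25562.0 kW

P = 25562.0 kW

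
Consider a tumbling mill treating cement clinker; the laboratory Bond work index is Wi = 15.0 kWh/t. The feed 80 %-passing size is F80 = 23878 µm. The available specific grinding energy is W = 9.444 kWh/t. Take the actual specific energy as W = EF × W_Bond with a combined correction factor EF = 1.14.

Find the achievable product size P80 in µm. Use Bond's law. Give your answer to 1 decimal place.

P80 = 262.7 µm

W = 10·Wi·(P80^(-½) − F80^(-½))
W_Bond = W / EF = 9.444 / 1.14 = 8.2842 kWh/t
⇒ 1/√P80 = W_Bond/(10 Wi) + 1/√F80
  = 8.2842/(10·15.0) + 1/√23878 = 0.055228 + 0.006471 = 0.061700
P80 = (1/0.061700)² = 16.2076² = 262.69 µm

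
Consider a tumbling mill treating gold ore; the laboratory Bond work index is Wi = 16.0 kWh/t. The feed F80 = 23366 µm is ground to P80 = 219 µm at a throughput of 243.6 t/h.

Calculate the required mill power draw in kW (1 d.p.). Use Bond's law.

Bond: W = 10·Wi·(1/√P80 − 1/√F80)
W = 10·16.0·(1/√219 − 1/√23366) = 10·16.0·(0.061032) = 9.7651 kWh/t
Power = W × throughput = 9.7651 kWh/t × 243.6 t/h = 2378.8 kW

P = 2378.8 kW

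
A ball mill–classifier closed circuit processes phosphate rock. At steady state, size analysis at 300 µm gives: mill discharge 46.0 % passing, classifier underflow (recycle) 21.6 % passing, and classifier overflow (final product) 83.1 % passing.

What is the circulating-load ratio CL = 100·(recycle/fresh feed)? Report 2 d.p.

CL = 152.05 %

Classifier node, passing 300 µm:
d + r·d = r·u + o → r(d−u) = o−d
r = (83.1 − 46.0)/(46.0 − 21.6) = 37.1/24.4 = 1.5205
CL = 100·r = 152.05 %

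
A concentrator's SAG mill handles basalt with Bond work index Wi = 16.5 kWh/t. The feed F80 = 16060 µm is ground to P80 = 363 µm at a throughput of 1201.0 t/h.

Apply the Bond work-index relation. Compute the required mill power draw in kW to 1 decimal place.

P = 8837.3 kW

W = 10 Wi (1/√P80 − 1/√F80)  [Bond]
W = 10·16.5·(1/√363 − 1/√16060) = 10·16.5·(0.044595) = 7.3583 kWh/t
Power = W × throughput = 7.3583 kWh/t × 1201.0 t/h = 8837.3 kW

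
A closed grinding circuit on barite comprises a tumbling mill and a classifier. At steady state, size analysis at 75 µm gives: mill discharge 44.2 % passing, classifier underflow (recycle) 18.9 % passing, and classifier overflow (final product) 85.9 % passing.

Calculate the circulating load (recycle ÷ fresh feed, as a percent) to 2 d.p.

Mass balance on the −75 µm fraction:
d + r·d = r·u + o → r(d−u) = o−d
r = (85.9 − 44.2)/(44.2 − 18.9) = 41.7/25.3 = 1.6482
CL = 100·r = 164.82 %

CL = 164.82 %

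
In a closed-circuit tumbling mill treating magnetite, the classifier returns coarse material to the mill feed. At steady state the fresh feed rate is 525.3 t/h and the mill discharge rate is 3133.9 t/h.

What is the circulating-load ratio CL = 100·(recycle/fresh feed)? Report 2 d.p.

CL = 496.59 %

Mill node: discharge = fresh + recycle.
R = M − F = 3133.9 − 525.3 = 2608.6 t/h
CL = 100·R/F = 100·2608.6/525.3 = 496.59 %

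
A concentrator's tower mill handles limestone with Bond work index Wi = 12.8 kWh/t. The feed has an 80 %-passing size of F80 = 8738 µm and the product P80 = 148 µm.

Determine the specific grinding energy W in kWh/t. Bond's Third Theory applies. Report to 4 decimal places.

W_Bond = 10·Wi·(1/√P₈₀ − 1/√F₈₀)
1/√148 = 0.082199;  1/√8738 = 0.010698
W = 10·12.8·(0.082199 − 0.010698) = 9.1522 kWh/t

W = 9.1522 kWh/t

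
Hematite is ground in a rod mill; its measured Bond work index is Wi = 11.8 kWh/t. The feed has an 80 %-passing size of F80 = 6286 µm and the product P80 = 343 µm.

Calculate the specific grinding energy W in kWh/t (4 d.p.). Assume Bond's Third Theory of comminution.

W = 4.8831 kWh/t

W = 10·Wi·(P80^(-½) − F80^(-½))
1/√343 = 0.053995;  1/√6286 = 0.012613
W = 10·11.8·(0.053995 − 0.012613) = 4.8831 kWh/t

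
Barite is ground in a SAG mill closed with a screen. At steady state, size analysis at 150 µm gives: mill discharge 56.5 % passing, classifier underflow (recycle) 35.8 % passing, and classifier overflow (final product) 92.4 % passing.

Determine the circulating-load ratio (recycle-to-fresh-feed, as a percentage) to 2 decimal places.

CL = 173.43 %

Two-product formula at 150 µm:
Fd + Rd = Ru + Fo ⇒ R/F = (o−d)/(d−u)
r = (92.4 − 56.5)/(56.5 − 35.8) = 35.9/20.7 = 1.7343
CL = 100·r = 173.43 %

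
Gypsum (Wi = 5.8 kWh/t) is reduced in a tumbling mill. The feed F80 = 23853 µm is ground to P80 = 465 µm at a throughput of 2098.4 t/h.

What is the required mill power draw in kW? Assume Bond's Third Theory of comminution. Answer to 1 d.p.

W = 10 Wi (1/√P80 − 1/√F80)  [Bond]
W = 10·5.8·(1/√465 − 1/√23853) = 10·5.8·(0.039899) = 2.3141 kWh/t
P_mill = W·ṁ = 2.3141·2098.4 = 4856.0 kW

P = 4856.0 kW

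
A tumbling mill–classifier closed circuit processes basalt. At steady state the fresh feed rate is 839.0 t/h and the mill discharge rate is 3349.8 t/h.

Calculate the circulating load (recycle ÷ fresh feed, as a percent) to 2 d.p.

Steady state: M = F + R.
R = M − F = 3349.8 − 839.0 = 2510.8 t/h
CL = 100·R/F = 100·2510.8/839.0 = 299.26 %

CL = 299.26 %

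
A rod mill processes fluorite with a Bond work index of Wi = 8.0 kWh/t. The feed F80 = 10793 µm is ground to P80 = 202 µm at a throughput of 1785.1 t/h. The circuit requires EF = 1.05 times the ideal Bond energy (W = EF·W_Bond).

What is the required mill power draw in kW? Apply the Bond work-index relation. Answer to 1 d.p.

P = 9107.0 kW

Bond: W = 10·Wi·(1/√P80 − 1/√F80)
W = 10·8.0·(1/√202 − 1/√10793) = 10·8.0·(0.060734) = 4.8587 kWh/t
W_actual = 1.05 × 4.8587 = 5.1017 kWh/t
P_mill = W·ṁ = 5.1017·1785.1 = 9107.0 kW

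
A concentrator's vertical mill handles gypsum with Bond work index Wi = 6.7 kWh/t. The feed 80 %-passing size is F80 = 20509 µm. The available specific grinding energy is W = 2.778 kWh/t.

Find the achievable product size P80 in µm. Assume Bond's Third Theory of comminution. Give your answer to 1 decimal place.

W_Bond = 10·Wi·(1/√P₈₀ − 1/√F₈₀)
⇒ 1/√P80 = W/(10·Wi) + 1/√F80
  = 2.7780/(10·6.7) + 1/√20509 = 0.041463 + 0.006983 = 0.048445
P80 = (1/0.048445)² = 20.6418² = 426.08 µm

P80 = 426.1 µm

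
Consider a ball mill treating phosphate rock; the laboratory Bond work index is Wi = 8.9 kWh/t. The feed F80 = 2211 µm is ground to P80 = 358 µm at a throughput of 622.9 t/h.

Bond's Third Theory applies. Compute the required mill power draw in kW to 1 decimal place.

P = 1751.0 kW

W = 10 Wi (1/√P80 − 1/√F80)  [Bond]
W = 10·8.9·(1/√358 − 1/√2211) = 10·8.9·(0.031585) = 2.8110 kWh/t
Mill draw = 2.8110 × 622.9 = 1751.0 kW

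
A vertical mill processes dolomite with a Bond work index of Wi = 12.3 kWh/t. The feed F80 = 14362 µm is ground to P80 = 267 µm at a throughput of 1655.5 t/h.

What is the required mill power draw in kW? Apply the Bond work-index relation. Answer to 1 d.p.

P = 10762.6 kW

Bond: W = 10·Wi·(1/√P80 − 1/√F80)
W = 10·12.3·(1/√267 − 1/√14362) = 10·12.3·(0.052855) = 6.5011 kWh/t
Power = W × throughput = 6.5011 kWh/t × 1655.5 t/h = 10762.6 kW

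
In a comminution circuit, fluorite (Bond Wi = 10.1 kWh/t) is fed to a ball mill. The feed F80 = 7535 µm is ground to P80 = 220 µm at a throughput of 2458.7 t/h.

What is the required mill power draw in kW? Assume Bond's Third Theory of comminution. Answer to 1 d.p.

P = 13881.5 kW

Bond: W = 10·Wi·(1/√P80 − 1/√F80)
W = 10·10.1·(1/√220 − 1/√7535) = 10·10.1·(0.055900) = 5.6459 kWh/t
P = W·T = 5.6459·2458.7 = 13881.5 kW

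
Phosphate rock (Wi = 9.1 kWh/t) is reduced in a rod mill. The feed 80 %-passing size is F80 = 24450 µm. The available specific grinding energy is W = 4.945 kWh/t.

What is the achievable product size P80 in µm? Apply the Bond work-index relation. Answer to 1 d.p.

W = 10 Wi (1/√P80 − 1/√F80)  [Bond]
P80^-0.5 = F80^-0.5 + W/(10 Wi)
  = 4.9450/(10·9.1) + 1/√24450 = 0.054341 + 0.006395 = 0.060736
P80 = (1/0.060736)² = 16.4647² = 271.09 µm

P80 = 271.1 µm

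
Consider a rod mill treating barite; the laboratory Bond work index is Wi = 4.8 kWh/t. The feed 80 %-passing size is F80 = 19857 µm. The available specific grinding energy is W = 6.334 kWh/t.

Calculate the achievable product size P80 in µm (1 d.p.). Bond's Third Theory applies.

W = 10·Wi·[P80^(−½) − F80^(−½)]
P80^(−½) = W/(10 Wi) + F80^(−½)
  = 6.3340/(10·4.8) + 1/√19857 = 0.131958 + 0.007096 = 0.139055
P80 = (1/0.139055)² = 7.1914² = 51.72 µm

P80 = 51.7 µm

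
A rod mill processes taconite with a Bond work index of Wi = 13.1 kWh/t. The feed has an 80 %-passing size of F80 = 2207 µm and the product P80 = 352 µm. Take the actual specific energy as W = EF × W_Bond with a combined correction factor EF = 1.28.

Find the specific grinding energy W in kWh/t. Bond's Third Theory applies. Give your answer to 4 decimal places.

W = 5.3681 kWh/t

W = 10 Wi / √P80 − 10 Wi / √F80
1/√352 = 0.053300;  1/√2207 = 0.021286
W = 10·13.1·(0.053300 − 0.021286) = 4.1938 kWh/t
Corrected W = EF·W_Bond = 1.28·4.1938 = 5.3681 kWh/t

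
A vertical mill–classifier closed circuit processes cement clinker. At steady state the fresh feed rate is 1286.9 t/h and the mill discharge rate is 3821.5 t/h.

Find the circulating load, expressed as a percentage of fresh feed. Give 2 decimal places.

CL = 196.95 %

Discharge = new feed + return, hence
R = M − F = 3821.5 − 1286.9 = 2534.6 t/h
CL = 100·R/F = 100·2534.6/1286.9 = 196.95 %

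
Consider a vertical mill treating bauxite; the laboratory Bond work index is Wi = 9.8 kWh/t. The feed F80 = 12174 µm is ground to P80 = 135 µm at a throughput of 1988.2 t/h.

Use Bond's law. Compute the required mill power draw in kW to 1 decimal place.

Bond: W = 10·Wi·(1/√P80 − 1/√F80)
W = 10·9.8·(1/√135 − 1/√12174) = 10·9.8·(0.077003) = 7.5463 kWh/t
Power = W × throughput = 7.5463 kWh/t × 1988.2 t/h = 15003.6 kW

P = 15003.6 kW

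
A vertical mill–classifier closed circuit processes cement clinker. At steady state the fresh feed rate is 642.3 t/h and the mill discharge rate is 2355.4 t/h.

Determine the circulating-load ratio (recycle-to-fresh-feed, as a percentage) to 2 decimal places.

M = F + R at steady state, so:
R = M − F = 2355.4 − 642.3 = 1713.1 t/h
CL = 100·R/F = 100·1713.1/642.3 = 266.71 %

CL = 266.71 %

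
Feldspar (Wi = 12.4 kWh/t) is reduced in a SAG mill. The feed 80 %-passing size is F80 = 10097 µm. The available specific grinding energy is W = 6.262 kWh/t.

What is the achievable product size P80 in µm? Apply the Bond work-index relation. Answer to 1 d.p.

W = 10·Wi·(P80^(-½) − F80^(-½))
P80^-0.5 = F80^-0.5 + W/(10 Wi)
  = 6.2620/(10·12.4) + 1/√10097 = 0.050500 + 0.009952 = 0.060452
P80 = (1/0.060452)² = 16.5421² = 273.64 µm

P80 = 273.6 µm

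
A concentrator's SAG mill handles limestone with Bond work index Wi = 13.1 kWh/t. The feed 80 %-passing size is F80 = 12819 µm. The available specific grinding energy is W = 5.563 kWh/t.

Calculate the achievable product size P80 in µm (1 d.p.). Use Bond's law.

P80 = 380.0 µm

Bond:  W = 10 Wi (1/√P − 1/√F)
P80^(−½) = W/(10 Wi) + F80^(−½)
  = 5.5630/(10·13.1) + 1/√12819 = 0.042466 + 0.008832 = 0.051298
P80 = (1/0.051298)² = 19.4940² = 380.01 µm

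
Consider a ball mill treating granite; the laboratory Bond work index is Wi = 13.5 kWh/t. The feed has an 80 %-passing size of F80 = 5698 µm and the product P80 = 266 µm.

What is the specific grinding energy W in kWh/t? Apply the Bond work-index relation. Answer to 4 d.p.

W = 6.4889 kWh/t

Bond:  W = 10 Wi (1/√P − 1/√F)
1/√266 = 0.061314;  1/√5698 = 0.013248
W = 10·13.5·(0.061314 − 0.013248) = 6.4889 kWh/t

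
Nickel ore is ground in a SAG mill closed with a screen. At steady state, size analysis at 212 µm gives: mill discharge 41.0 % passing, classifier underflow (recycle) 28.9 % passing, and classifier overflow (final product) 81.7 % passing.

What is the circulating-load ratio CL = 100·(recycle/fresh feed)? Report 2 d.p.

Mass balance on the −212 µm fraction:
(1+r)d = ru + o → r = (o−d)/(d−u)
r = (81.7 − 41.0)/(41.0 − 28.9) = 40.7/12.1 = 3.3636
CL = 100·r = 336.36 %

CL = 336.36 %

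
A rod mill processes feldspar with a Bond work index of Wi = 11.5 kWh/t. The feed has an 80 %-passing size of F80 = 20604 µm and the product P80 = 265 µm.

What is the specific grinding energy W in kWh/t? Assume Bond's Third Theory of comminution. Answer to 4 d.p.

W_Bond = 10·Wi·(1/√P₈₀ − 1/√F₈₀)
1/√265 = 0.061430;  1/√20604 = 0.006967
W = 10·11.5·(0.061430 − 0.006967) = 6.2632 kWh/t

W = 6.2632 kWh/t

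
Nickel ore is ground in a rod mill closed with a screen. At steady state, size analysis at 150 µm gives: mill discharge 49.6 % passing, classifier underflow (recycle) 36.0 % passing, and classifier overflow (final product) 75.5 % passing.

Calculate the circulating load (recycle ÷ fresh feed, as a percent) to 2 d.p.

CL = 190.44 %

Mass balance on the −150 µm fraction:
Fd + Rd = Ru + Fo ⇒ R/F = (o−d)/(d−u)
r = (75.5 − 49.6)/(49.6 − 36.0) = 25.9/13.6 = 1.9044
CL = 100·r = 190.44 %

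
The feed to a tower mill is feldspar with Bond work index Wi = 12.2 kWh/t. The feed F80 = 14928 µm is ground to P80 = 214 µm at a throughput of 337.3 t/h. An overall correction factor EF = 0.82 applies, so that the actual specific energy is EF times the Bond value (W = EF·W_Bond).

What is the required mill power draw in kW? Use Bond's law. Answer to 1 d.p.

Bond: W = 10·Wi·(1/√P80 − 1/√F80)
W = 10·12.2·(1/√214 − 1/√14928) = 10·12.2·(0.060174) = 7.3412 kWh/t
Corrected W = EF·W_Bond = 0.82·7.3412 = 6.0198 kWh/t
P_mill = W·ṁ = 6.0198·337.3 = 2030.5 kW

P = 2030.5 kW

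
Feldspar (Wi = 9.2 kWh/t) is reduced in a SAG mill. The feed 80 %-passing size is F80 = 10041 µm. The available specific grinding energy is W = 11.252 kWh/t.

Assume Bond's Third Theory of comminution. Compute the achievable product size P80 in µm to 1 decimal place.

P80 = 57.1 µm

Bond:  W = 10 Wi (1/√P − 1/√F)
P80^(−½) = W/(10 Wi) + F80^(−½)
  = 11.2520/(10·9.2) + 1/√10041 = 0.122304 + 0.009980 = 0.132284
P80 = (1/0.132284)² = 7.5595² = 57.15 µm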